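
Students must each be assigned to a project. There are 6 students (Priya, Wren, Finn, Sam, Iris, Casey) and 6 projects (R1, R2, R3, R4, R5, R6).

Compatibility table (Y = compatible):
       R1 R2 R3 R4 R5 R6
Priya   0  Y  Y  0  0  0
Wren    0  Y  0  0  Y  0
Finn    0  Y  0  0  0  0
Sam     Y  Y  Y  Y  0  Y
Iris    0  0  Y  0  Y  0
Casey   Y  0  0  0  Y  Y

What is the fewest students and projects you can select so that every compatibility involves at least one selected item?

5

{Sam, Casey, R2, R3, R5} is a vertex cover of size 5: every edge has an endpoint in this set.
No smaller cover exists because Priya–R3, Wren–R5, Finn–R2, Sam–R4, Casey–R6 is a matching of size 5, and a cover must include an endpoint of each of these disjoint edges (König's theorem).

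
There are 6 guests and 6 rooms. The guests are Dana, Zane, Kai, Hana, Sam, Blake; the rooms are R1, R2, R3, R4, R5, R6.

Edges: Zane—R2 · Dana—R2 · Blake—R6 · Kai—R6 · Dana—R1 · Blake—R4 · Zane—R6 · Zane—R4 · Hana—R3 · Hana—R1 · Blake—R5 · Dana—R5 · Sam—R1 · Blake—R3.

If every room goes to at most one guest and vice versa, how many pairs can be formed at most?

For example, pair Dana-R5, Zane-R2, Kai-R6, Hana-R3, Sam-R1, Blake-R4.
This saturates every guest, so 6 is the maximum.

6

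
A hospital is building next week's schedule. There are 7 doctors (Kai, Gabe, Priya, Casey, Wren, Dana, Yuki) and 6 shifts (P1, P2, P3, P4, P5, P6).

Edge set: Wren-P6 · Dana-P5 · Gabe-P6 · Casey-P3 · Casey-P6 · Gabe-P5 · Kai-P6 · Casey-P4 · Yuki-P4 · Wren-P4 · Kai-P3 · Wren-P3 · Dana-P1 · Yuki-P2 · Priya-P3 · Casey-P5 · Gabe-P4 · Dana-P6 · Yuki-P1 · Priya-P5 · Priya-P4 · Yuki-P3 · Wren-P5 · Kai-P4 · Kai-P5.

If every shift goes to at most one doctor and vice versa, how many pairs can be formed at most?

6

A valid assignment of size 6: Kai–P3, Gabe–P6, Priya–P4, Casey–P5, Dana–P1, Yuki–P2.
The set {Kai, Gabe, Priya, Casey, Wren} has only 4 neighbours ({P3, P4, P5, P6}), so by Hall's theorem at most 6 of the 7 doctors can be matched.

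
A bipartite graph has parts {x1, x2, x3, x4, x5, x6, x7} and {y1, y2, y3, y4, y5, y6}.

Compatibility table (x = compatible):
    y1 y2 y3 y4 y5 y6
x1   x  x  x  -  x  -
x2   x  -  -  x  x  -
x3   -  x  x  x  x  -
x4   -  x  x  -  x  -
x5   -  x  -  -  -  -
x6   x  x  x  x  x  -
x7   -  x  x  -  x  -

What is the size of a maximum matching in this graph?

For example, pair x1-y1, x2-y4, x3-y3, x4-y5, x5-y2.
The set {x1, x2, x3, x4, x5, x6, x7} has only 5 neighbours ({y1, y2, y3, y4, y5}), so by Hall's theorem at most 5 of the 7 left vertices can be matched.

5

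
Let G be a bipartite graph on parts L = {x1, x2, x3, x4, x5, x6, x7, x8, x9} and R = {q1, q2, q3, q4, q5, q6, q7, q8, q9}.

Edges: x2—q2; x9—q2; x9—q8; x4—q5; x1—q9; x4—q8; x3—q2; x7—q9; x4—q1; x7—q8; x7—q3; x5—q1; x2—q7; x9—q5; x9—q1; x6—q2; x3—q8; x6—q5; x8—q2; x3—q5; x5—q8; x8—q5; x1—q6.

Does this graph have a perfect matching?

The set {x3, x4, x5, x6, x8, x9} has only 4 neighbours ({q1, q2, q5, q8}), so by Hall's theorem at most 7 of the 9 left vertices can be matched.
Hence no matching covers every left vertex.

No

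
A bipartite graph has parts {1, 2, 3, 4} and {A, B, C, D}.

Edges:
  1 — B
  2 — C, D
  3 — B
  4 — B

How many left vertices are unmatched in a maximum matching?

2

One maximum matching: 1-B, 2-C.
The set {1, 3, 4} has only 1 neighbour ({B}), so by Hall's theorem at most 2 of the 4 left vertices can be matched.
That matches 2 of the 4, leaving 2 unmatched; no matching can do better.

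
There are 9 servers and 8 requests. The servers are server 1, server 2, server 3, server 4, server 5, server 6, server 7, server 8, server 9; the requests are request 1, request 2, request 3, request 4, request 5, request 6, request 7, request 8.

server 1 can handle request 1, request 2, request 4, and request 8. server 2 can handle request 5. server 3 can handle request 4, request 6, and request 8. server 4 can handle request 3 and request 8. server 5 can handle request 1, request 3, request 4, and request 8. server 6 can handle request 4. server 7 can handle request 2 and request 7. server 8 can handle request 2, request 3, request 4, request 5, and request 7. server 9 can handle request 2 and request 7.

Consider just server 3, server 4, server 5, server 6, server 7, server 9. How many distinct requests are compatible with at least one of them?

The union of neighbours of {server 3, server 4, server 5, server 6, server 7, server 9} is {request 1, request 2, request 3, request 4, request 6, request 7, request 8}, which has 7 elements.
Since |N(S)| = 7 ≥ |S| = 6, Hall's condition holds for this subset.

7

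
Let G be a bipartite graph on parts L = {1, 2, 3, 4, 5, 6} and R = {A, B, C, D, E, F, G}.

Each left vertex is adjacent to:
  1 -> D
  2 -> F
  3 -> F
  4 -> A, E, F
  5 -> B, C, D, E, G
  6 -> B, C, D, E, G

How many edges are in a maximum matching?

A valid assignment of size 5: 1–D, 2–F, 4–A, 5–E, 6–G.
The set {2, 3} has only 1 neighbour ({F}), so by Hall's theorem at most 5 of the 6 left vertices can be matched.

5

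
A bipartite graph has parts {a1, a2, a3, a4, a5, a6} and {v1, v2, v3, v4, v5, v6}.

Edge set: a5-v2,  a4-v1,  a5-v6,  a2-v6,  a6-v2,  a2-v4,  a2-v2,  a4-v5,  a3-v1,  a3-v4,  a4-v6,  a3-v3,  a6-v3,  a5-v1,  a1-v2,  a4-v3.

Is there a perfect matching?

One maximum matching: a1→v2, a2→v6, a3→v4, a4→v5, a5→v1, a6→v3.
Every left vertex is matched, so this is a perfect matching.

Yes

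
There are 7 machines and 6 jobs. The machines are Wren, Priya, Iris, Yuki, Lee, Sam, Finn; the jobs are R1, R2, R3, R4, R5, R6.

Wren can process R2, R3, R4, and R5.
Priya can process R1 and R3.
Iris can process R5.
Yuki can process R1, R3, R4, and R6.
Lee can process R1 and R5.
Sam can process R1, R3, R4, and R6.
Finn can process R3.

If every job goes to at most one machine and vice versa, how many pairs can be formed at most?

6

One maximum matching: Wren-R2, Priya-R3, Iris-R5, Yuki-R6, Lee-R1, Sam-R4.
The set {Priya, Iris, Lee, Finn} has only 3 neighbours ({R1, R3, R5}), so by Hall's theorem at most 6 of the 7 machines can be matched.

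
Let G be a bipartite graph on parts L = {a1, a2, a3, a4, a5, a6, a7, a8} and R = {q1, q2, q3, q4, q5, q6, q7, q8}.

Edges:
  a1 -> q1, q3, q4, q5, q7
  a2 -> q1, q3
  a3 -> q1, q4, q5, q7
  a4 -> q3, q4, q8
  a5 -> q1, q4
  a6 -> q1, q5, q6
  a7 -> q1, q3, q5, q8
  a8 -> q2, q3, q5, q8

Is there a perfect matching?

One maximum matching: a1-q7, a2-q3, a3-q5, a4-q4, a5-q1, a6-q6, a7-q8, a8-q2.
All 8 left vertices are covered.

Yes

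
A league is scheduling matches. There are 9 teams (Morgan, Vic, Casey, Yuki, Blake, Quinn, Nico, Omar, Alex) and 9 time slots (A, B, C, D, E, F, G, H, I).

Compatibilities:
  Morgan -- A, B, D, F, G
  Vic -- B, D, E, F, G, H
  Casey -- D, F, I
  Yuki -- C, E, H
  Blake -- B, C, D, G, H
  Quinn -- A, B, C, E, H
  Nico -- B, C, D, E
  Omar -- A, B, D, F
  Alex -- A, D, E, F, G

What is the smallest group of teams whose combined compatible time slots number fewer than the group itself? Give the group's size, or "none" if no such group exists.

none

A matching saturating every team exists, for instance Morgan→A, Vic→E, Casey→I, Yuki→C, Blake→D, Quinn→H, Nico→B, Omar→F, Alex→G.
By Hall's marriage theorem, this means |N(S)| ≥ |S| for every subset S, so no violating subset exists.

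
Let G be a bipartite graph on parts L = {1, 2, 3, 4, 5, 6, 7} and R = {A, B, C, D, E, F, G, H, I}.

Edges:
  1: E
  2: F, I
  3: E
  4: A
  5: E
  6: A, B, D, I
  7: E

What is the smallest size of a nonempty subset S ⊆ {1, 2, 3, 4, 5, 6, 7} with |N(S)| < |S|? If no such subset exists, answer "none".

Take S = {1, 3}. Its neighbourhood is {E}, so |N(S)| = 1 < |S| = 2.
No single vertex violates Hall's condition since each has at least one neighbour, so 2 is the minimum.

2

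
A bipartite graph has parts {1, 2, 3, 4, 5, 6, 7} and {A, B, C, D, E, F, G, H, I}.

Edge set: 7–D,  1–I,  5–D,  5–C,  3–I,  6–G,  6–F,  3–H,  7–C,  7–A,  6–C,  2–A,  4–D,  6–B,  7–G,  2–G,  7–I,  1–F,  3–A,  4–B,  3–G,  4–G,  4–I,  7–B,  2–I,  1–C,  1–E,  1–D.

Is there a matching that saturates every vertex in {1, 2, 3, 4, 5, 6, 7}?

Yes

For example, pair 1→E, 2→A, 3→I, 4→B, 5→C, 6→F, 7→G.
All 7 left vertices are covered.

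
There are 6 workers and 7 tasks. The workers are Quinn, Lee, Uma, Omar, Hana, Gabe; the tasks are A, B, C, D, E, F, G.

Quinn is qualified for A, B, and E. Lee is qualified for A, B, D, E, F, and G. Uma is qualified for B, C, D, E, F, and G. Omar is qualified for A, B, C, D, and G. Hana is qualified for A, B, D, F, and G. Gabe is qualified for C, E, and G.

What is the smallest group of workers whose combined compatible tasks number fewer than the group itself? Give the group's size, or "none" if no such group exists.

A matching saturating every worker exists, for instance Quinn→B, Lee→G, Uma→F, Omar→D, Hana→A, Gabe→E.
By Hall's marriage theorem, this means |N(S)| ≥ |S| for every subset S, so no violating subset exists.

none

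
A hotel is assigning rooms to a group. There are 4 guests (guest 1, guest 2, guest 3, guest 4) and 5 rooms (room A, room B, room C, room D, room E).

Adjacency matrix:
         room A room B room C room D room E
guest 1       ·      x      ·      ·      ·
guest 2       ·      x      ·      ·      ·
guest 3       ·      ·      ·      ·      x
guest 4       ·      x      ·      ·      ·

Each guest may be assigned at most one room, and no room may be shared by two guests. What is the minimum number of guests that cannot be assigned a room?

For example, pair guest 1–room B, guest 3–room E.
The set {guest 1, guest 2, guest 4} has only 1 neighbour ({room B}), so by Hall's theorem at most 2 of the 4 guests can be matched.
That matches 2 of the 4, leaving 2 unmatched; no matching can do better.

2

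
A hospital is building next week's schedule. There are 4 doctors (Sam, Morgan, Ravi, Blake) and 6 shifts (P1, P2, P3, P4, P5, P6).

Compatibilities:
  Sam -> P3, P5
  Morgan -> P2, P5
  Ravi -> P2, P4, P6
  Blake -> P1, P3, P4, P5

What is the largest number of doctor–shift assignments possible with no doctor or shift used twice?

One maximum matching: Sam–P3, Morgan–P5, Ravi–P6, Blake–P1.
All 4 doctors are matched, so no larger matching exists.

4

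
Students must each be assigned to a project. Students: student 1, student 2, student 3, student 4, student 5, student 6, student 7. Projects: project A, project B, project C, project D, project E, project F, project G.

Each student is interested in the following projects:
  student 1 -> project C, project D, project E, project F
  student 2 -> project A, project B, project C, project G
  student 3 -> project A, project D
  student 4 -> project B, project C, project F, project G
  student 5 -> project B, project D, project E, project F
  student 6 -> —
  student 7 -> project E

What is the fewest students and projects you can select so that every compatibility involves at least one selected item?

6

{student 1, student 2, student 3, student 4, student 5, student 7} is a vertex cover of size 6: every edge has an endpoint in this set.
No smaller cover exists because student 1–project C, student 2–project A, student 3–project D, student 4–project G, student 5–project F, student 7–project E is a matching of size 6, and a cover must include an endpoint of each of these disjoint edges (König's theorem).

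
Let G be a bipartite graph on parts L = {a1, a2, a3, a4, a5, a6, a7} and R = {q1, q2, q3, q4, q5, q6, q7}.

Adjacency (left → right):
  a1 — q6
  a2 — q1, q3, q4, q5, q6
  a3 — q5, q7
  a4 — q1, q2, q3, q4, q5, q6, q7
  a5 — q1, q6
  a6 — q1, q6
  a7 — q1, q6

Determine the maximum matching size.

A valid assignment of size 5: a1-q6, a2-q4, a3-q5, a4-q7, a5-q1.
The set {a1, a5, a6, a7} has only 2 neighbours ({q1, q6}), so by Hall's theorem at most 5 of the 7 left vertices can be matched.

5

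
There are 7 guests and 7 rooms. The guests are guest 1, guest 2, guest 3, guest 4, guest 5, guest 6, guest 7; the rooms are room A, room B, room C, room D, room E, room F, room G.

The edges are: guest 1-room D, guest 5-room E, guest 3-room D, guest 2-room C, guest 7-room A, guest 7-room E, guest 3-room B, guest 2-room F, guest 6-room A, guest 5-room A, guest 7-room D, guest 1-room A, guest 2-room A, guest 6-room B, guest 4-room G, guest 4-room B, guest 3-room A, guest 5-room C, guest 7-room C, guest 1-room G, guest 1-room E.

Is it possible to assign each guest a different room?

Yes

One maximum matching: guest 1→room E, guest 2→room F, guest 3→room B, guest 4→room G, guest 5→room C, guest 6→room A, guest 7→room D.
All 7 guests are covered.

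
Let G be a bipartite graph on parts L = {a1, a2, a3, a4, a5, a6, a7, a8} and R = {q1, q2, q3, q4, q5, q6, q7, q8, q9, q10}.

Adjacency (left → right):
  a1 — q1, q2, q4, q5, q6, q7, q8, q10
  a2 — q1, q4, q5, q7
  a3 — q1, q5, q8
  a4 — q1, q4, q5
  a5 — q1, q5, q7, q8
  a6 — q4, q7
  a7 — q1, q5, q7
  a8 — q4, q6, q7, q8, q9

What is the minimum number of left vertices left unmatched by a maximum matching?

For example, pair a1–q6, a2–q4, a3–q8, a4–q5, a5–q1, a6–q7, a8–q9.
The set {a2, a3, a4, a5, a6, a7} has only 5 neighbours ({q1, q4, q5, q7, q8}), so by Hall's theorem at most 7 of the 8 left vertices can be matched.
That matches 7 of the 8, leaving 1 unmatched; no matching can do better.

1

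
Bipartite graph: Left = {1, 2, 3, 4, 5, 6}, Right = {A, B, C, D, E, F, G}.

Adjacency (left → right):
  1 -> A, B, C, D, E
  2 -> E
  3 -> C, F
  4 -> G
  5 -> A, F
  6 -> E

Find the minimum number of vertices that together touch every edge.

A maximum matching has 5 edges (e.g. 1–A, 2–E, 3–C, 4–G, 5–F).
By König's theorem the minimum vertex cover has the same size. One such cover is {1, 3, 4, 5, E}.

5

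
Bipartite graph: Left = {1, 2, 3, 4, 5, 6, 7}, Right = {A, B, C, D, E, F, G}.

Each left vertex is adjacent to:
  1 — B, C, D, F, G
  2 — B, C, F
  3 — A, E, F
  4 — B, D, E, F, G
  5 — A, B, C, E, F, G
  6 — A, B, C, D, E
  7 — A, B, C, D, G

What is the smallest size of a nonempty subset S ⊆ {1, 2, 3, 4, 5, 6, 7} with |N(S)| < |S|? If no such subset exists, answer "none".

A matching saturating every left vertex exists, for instance 1→D, 2→C, 3→F, 4→B, 5→A, 6→E, 7→G.
By Hall's marriage theorem, this means |N(S)| ≥ |S| for every subset S, so no violating subset exists.

none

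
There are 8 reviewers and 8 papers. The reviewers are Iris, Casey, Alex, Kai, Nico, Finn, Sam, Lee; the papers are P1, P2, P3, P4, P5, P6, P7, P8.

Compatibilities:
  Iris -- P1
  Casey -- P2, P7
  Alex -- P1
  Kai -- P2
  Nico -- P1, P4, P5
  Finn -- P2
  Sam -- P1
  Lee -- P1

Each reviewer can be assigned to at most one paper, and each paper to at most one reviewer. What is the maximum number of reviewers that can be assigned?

4

One maximum matching: Iris→P1, Casey→P7, Kai→P2, Nico→P5.
The set {Iris, Alex, Kai, Finn, Sam, Lee} has only 2 neighbours ({P1, P2}), so by Hall's theorem at most 4 of the 8 reviewers can be matched.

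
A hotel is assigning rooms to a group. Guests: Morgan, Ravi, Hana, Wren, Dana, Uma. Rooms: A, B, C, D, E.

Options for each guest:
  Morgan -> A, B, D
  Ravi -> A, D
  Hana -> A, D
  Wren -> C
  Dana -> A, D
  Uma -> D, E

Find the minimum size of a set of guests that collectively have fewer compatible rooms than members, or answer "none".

Take S = {Ravi, Hana, Dana}. Its neighbourhood is {A, D}, so |N(S)| = 2 < |S| = 3.
Every subset of size less than 3 has at least as many neighbours as members, so 3 is the minimum.

3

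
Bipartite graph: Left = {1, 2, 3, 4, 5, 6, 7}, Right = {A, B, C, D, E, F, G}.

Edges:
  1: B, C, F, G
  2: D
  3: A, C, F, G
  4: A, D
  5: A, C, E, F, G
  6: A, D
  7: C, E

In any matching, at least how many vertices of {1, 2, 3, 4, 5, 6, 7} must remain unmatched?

1

One maximum matching: 1-B, 2-D, 3-F, 4-A, 5-G, 7-E.
The set {2, 4, 6} has only 2 neighbours ({A, D}), so by Hall's theorem at most 6 of the 7 left vertices can be matched.
That matches 6 of the 7, leaving 1 unmatched; no matching can do better.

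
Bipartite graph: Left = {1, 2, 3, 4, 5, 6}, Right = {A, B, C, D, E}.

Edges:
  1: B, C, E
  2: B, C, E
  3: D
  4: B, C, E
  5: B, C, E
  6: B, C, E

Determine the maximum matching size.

4

A valid assignment of size 4: 1→C, 2→E, 3→D, 4→B.
The set {1, 2, 4, 5, 6} has only 3 neighbours ({B, C, E}), so by Hall's theorem at most 4 of the 6 left vertices can be matched.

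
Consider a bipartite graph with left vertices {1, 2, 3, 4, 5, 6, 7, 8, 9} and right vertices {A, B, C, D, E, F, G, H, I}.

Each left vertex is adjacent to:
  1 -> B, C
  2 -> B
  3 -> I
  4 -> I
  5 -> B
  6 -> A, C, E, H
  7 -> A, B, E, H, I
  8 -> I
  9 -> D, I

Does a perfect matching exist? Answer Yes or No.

The set {2, 3, 4, 5, 8} has only 2 neighbours ({B, I}), so by Hall's theorem at most 6 of the 9 left vertices can be matched.
Hence no matching covers every left vertex.

No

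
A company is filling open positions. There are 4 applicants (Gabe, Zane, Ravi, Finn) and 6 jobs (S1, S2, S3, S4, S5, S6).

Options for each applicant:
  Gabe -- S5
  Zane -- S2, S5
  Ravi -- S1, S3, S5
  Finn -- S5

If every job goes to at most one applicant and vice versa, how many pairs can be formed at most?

A valid assignment of size 3: Gabe→S5, Zane→S2, Ravi→S3.
The set {Gabe, Finn} has only 1 neighbour ({S5}), so by Hall's theorem at most 3 of the 4 applicants can be matched.

3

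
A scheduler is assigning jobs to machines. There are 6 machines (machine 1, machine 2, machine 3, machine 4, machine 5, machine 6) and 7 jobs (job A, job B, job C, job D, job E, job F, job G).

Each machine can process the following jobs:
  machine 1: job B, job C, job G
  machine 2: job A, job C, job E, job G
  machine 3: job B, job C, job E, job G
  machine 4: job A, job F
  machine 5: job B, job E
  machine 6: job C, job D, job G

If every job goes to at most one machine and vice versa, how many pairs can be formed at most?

For example, pair machine 1→job C, machine 2→job A, machine 3→job E, machine 4→job F, machine 5→job B, machine 6→job G.
This saturates every machine, so 6 is the maximum.

6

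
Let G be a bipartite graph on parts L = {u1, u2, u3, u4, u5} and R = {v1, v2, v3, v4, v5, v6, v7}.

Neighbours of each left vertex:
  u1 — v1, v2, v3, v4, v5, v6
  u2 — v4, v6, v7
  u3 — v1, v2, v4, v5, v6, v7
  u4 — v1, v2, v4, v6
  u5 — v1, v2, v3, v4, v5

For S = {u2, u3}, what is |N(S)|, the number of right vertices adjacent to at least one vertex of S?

The union of neighbours of {u2, u3} is {v1, v2, v4, v5, v6, v7}, which has 6 elements.
Since |N(S)| = 6 ≥ |S| = 2, Hall's condition holds for this subset.

6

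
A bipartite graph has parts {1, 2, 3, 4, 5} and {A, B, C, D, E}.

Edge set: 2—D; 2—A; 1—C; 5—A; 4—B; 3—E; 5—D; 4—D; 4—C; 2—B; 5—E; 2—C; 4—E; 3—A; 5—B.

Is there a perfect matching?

Yes

A valid assignment of size 5: 1–C, 2–D, 3–A, 4–E, 5–B.
Every left vertex is matched, so this is a perfect matching.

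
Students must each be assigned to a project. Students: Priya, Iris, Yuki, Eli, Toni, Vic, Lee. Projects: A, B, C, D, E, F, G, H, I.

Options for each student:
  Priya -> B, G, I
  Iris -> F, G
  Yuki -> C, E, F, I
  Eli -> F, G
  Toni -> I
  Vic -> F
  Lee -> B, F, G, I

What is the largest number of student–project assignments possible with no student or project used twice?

For example, pair Priya→B, Iris→G, Yuki→E, Eli→F, Toni→I.
The set {Priya, Iris, Eli, Toni, Vic, Lee} has only 4 neighbours ({B, F, G, I}), so by Hall's theorem at most 5 of the 7 students can be matched.

5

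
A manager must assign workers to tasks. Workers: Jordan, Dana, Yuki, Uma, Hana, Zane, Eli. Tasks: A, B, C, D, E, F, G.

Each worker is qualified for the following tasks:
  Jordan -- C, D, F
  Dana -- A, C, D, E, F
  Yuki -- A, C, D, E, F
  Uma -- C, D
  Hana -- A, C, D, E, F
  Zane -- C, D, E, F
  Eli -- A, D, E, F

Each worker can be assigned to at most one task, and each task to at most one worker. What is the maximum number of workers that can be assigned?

One maximum matching: Jordan→C, Dana→F, Yuki→E, Uma→D, Hana→A.
The set {Jordan, Dana, Yuki, Uma, Hana, Zane, Eli} has only 5 neighbours ({A, C, D, E, F}), so by Hall's theorem at most 5 of the 7 workers can be matched.

5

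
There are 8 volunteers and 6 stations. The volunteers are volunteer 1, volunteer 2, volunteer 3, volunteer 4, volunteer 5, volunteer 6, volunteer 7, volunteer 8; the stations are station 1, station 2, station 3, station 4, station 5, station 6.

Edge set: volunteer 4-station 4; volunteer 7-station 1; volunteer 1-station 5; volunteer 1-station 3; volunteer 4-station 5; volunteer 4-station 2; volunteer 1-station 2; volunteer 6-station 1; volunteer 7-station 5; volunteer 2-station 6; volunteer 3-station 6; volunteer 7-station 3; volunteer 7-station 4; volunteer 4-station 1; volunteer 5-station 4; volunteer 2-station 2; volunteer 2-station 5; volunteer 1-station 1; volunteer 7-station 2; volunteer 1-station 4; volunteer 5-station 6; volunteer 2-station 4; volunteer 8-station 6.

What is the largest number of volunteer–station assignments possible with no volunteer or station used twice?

6

One maximum matching: volunteer 1–station 3, volunteer 2–station 5, volunteer 3–station 6, volunteer 4–station 2, volunteer 5–station 4, volunteer 6–station 1.
The set {volunteer 1, volunteer 2, volunteer 3, volunteer 4, volunteer 5, volunteer 6, volunteer 7, volunteer 8} has only 6 neighbours ({station 1, station 2, station 3, station 4, station 5, station 6}), so by Hall's theorem at most 6 of the 8 volunteers can be matched.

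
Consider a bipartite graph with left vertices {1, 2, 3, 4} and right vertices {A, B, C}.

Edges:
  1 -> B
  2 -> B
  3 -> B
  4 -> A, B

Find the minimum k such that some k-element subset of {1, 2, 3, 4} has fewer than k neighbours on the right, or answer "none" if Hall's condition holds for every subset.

2

Take S = {1, 2}. Its neighbourhood is {B}, so |N(S)| = 1 < |S| = 2.
No single vertex violates Hall's condition since each has at least one neighbour, so 2 is the minimum.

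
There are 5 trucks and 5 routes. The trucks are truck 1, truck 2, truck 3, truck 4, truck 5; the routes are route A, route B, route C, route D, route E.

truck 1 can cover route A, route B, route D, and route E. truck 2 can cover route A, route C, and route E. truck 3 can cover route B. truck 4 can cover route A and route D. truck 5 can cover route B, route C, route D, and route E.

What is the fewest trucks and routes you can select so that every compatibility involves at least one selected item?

5

The 5 edges truck 1–route D, truck 2–route C, truck 3–route B, truck 4–route A, truck 5–route E form a matching, so any vertex cover needs at least 5 vertices (one per matched edge).
Conversely {truck 1, truck 2, truck 3, truck 4, truck 5} meets every edge and has exactly 5 vertices, so 5 is optimal.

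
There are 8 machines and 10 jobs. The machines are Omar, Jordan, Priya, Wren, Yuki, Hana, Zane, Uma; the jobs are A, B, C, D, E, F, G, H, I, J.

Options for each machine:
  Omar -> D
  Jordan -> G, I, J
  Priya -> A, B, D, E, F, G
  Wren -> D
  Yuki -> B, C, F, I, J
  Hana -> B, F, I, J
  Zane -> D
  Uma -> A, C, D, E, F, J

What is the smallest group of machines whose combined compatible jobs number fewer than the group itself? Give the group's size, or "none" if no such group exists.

Take S = {Omar, Wren}. Its neighbourhood is {D}, so |N(S)| = 1 < |S| = 2.
No single vertex violates Hall's condition since each has at least one neighbour, so 2 is the minimum.

2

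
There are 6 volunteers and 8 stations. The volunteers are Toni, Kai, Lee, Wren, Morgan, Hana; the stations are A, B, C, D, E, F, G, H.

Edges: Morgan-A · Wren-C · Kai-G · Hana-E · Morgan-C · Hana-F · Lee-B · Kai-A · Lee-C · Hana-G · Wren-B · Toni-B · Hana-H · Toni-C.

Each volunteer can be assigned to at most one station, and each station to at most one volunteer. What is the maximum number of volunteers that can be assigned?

A valid assignment of size 5: Toni–C, Kai–G, Lee–B, Morgan–A, Hana–H.
The set {Toni, Lee, Wren} has only 2 neighbours ({B, C}), so by Hall's theorem at most 5 of the 6 volunteers can be matched.

5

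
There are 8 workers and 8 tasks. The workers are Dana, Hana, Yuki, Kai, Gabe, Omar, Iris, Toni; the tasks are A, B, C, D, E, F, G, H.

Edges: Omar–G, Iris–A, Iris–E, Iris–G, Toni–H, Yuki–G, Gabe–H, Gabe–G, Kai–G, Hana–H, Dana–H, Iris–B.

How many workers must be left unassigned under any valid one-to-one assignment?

5

For example, pair Dana→H, Yuki→G, Iris→B.
The set {Dana, Hana, Yuki, Kai, Gabe, Omar, Toni} has only 2 neighbours ({G, H}), so by Hall's theorem at most 3 of the 8 workers can be matched.
That matches 3 of the 8, leaving 5 unmatched; no matching can do better.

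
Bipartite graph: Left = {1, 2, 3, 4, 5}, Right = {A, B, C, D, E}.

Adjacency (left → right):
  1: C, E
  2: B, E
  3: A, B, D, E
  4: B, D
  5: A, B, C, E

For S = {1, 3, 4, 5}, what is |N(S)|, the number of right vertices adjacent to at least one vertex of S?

The union of neighbours of {1, 3, 4, 5} is {A, B, C, D, E}, which has 5 elements.
Since |N(S)| = 5 ≥ |S| = 4, Hall's condition holds for this subset.

5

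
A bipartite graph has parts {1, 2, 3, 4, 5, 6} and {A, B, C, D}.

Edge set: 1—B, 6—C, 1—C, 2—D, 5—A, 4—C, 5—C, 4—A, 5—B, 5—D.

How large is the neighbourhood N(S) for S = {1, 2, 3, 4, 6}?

The union of neighbours of {1, 2, 3, 4, 6} is {A, B, C, D}, which has 4 elements.
Since |N(S)| = 4 < |S| = 5, Hall's condition fails for this subset.

4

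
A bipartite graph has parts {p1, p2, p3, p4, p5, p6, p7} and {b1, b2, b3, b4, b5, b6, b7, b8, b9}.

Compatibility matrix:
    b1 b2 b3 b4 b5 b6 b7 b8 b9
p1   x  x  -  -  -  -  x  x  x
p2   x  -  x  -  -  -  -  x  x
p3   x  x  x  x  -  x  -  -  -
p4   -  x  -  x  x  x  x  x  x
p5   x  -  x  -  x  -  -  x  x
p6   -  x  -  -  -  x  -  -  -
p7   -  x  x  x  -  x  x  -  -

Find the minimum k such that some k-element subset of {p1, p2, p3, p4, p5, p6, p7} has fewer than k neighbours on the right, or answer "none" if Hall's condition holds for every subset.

none

A matching saturating every left vertex exists, for instance p1→b8, p2→b3, p3→b6, p4→b5, p5→b1, p6→b2, p7→b7.
By Hall's marriage theorem, this means |N(S)| ≥ |S| for every subset S, so no violating subset exists.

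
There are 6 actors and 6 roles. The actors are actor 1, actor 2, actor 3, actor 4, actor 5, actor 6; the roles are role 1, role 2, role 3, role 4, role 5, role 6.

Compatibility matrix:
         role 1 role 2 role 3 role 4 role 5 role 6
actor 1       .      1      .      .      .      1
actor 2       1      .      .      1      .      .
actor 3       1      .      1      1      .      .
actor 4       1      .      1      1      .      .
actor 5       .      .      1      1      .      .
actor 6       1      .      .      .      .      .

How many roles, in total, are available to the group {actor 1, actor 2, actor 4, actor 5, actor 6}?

The union of neighbours of {actor 1, actor 2, actor 4, actor 5, actor 6} is {role 1, role 2, role 3, role 4, role 6}, which has 5 elements.
Since |N(S)| = 5 ≥ |S| = 5, Hall's condition holds for this subset.

5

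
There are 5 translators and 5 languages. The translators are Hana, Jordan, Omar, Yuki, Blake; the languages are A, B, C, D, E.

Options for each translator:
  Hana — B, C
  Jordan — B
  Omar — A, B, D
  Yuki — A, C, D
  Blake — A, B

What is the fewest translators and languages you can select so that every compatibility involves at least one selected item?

{A, B, C, D} is a vertex cover of size 4: every edge has an endpoint in this set.
No smaller cover exists because Hana–C, Jordan–B, Omar–A, Yuki–D is a matching of size 4, and a cover must include an endpoint of each of these disjoint edges (König's theorem).

4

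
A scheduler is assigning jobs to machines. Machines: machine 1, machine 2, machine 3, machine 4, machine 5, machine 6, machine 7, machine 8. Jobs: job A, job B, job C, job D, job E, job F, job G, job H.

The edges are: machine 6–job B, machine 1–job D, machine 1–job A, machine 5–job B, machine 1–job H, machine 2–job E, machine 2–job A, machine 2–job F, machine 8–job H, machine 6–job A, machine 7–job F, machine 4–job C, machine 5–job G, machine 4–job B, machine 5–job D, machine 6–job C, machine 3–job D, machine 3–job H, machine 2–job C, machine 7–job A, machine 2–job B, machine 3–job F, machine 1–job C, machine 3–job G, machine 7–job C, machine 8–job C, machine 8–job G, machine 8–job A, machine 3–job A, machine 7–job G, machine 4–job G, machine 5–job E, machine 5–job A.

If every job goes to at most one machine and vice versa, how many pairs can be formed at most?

8

For example, pair machine 1→job H, machine 2→job E, machine 3→job F, machine 4→job C, machine 5→job D, machine 6→job B, machine 7→job G, machine 8→job A.
All 8 machines are matched, so no larger matching exists.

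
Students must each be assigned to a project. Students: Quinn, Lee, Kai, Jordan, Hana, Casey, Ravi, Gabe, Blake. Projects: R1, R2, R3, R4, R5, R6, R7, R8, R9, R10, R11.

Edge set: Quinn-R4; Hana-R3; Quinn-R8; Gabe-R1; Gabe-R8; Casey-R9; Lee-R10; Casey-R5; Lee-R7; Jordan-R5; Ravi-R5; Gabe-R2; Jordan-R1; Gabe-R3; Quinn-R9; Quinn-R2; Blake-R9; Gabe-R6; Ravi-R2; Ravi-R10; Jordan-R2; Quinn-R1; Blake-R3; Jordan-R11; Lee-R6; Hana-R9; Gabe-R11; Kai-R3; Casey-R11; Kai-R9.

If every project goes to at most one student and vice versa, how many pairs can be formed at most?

A valid assignment of size 8: Quinn–R4, Lee–R7, Kai–R3, Jordan–R2, Hana–R9, Casey–R11, Ravi–R5, Gabe–R6.
The set {Kai, Hana, Blake} has only 2 neighbours ({R3, R9}), so by Hall's theorem at most 8 of the 9 students can be matched.

8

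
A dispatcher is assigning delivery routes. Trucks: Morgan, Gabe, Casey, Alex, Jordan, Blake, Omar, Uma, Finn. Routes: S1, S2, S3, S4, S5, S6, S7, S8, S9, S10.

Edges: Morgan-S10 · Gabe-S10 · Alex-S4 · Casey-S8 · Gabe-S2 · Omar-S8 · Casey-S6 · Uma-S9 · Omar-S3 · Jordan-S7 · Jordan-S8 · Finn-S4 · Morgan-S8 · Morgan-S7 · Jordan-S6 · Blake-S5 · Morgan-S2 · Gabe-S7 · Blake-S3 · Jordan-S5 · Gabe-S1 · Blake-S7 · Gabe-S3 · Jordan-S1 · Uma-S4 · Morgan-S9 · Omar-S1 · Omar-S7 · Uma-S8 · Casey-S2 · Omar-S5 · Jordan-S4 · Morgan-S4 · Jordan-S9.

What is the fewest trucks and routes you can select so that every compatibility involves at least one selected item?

The 8 edges Morgan–S2, Gabe–S7, Casey–S8, Alex–S4, Jordan–S6, Blake–S5, Omar–S3, Uma–S9 form a matching, so any vertex cover needs at least 8 vertices (one per matched edge).
Conversely {Morgan, Gabe, Casey, Jordan, Blake, Omar, Uma, S4} meets every edge and has exactly 8 vertices, so 8 is optimal.

8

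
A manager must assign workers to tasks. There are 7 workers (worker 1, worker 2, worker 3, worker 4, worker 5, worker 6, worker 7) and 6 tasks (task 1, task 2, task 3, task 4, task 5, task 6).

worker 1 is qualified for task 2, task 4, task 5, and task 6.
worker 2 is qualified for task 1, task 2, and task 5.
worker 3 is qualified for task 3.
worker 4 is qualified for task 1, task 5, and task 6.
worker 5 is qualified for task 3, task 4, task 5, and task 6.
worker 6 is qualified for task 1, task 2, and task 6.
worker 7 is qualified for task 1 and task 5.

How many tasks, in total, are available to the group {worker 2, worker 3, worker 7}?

The union of neighbours of {worker 2, worker 3, worker 7} is {task 1, task 2, task 3, task 5}, which has 4 elements.
Since |N(S)| = 4 ≥ |S| = 3, Hall's condition holds for this subset.

4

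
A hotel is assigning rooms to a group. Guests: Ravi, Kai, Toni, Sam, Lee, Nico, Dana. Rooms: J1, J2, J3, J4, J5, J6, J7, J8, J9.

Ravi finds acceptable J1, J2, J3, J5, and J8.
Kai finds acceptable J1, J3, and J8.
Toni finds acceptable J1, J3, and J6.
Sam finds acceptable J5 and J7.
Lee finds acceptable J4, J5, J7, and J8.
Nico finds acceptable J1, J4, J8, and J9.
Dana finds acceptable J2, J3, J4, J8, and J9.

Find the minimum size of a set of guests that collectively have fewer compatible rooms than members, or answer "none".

A matching saturating every guest exists, for instance Ravi→J2, Kai→J3, Toni→J6, Sam→J5, Lee→J7, Nico→J8, Dana→J9.
By Hall's marriage theorem, this means |N(S)| ≥ |S| for every subset S, so no violating subset exists.

none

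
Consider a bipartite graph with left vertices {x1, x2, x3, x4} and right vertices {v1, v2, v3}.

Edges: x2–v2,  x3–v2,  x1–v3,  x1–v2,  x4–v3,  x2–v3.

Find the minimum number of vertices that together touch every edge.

{v2, v3} is a vertex cover of size 2: every edge has an endpoint in this set.
No smaller cover exists because x1–v3, x2–v2 is a matching of size 2, and a cover must include an endpoint of each of these disjoint edges (König's theorem).

2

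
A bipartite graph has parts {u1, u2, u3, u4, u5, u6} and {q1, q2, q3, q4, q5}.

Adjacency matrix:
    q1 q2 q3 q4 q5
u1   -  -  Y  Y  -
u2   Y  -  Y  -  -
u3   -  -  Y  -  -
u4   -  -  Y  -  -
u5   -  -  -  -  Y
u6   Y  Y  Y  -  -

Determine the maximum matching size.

5

One maximum matching: u1–q4, u2–q1, u3–q3, u5–q5, u6–q2.
The set {u3, u4} has only 1 neighbour ({q3}), so by Hall's theorem at most 5 of the 6 left vertices can be matched.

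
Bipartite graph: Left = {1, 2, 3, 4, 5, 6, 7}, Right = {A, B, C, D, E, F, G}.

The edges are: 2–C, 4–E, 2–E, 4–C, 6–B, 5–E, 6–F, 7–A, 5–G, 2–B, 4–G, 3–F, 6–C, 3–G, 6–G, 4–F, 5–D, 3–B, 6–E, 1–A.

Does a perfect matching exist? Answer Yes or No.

The set {1, 7} has only 1 neighbour ({A}), so by Hall's theorem at most 6 of the 7 left vertices can be matched.
Hence no matching covers every left vertex.

No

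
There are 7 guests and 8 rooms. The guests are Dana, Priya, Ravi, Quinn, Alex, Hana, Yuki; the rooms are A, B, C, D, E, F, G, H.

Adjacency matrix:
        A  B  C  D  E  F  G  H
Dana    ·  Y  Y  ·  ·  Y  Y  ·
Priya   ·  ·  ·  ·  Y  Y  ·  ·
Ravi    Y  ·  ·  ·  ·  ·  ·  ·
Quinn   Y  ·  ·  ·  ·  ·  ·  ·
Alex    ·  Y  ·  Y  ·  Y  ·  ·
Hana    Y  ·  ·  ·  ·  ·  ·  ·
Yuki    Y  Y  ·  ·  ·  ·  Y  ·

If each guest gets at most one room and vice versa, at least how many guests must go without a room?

2

For example, pair Dana-C, Priya-E, Ravi-A, Alex-F, Yuki-B.
The set {Ravi, Quinn, Hana} has only 1 neighbour ({A}), so by Hall's theorem at most 5 of the 7 guests can be matched.
That matches 5 of the 7, leaving 2 unmatched; no matching can do better.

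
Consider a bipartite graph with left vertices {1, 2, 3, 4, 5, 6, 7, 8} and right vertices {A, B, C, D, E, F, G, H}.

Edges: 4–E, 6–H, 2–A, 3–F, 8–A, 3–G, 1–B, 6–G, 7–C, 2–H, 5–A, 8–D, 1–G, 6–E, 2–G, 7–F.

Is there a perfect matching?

For example, pair 1→B, 2→H, 3→F, 4→E, 5→A, 6→G, 7→C, 8→D.
All 8 left vertices are covered.

Yes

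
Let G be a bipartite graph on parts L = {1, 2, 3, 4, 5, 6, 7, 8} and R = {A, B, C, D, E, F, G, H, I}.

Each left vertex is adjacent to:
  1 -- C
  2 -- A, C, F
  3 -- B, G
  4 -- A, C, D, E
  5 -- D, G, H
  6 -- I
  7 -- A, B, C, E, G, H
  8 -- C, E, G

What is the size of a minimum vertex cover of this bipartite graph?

A maximum matching has 8 edges (e.g. 1–C, 2–F, 3–B, 4–D, 5–G, 6–I, 7–A, 8–E).
By König's theorem the minimum vertex cover has the same size. One such cover is {1, 2, 3, 4, 5, 6, 7, 8}.

8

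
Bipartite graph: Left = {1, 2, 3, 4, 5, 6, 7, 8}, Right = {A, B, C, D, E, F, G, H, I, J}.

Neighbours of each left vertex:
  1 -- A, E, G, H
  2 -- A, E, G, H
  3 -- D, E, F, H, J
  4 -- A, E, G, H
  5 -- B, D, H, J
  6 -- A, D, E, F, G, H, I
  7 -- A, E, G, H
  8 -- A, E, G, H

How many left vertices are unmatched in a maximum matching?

One maximum matching: 1–A, 2–G, 3–J, 4–H, 5–B, 6–F, 7–E.
The set {1, 2, 4, 7, 8} has only 4 neighbours ({A, E, G, H}), so by Hall's theorem at most 7 of the 8 left vertices can be matched.
That matches 7 of the 8, leaving 1 unmatched; no matching can do better.

1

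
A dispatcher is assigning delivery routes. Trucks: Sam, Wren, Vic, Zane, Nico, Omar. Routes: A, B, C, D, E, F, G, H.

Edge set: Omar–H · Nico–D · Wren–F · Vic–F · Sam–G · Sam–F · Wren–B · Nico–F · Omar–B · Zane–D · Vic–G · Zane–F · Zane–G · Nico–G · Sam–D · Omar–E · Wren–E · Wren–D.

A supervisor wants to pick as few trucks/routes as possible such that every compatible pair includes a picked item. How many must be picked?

The 5 edges Sam–D, Wren–E, Vic–G, Zane–F, Omar–B form a matching, so any vertex cover needs at least 5 vertices (one per matched edge).
Conversely {Wren, Omar, D, F, G} meets every edge and has exactly 5 vertices, so 5 is optimal.

5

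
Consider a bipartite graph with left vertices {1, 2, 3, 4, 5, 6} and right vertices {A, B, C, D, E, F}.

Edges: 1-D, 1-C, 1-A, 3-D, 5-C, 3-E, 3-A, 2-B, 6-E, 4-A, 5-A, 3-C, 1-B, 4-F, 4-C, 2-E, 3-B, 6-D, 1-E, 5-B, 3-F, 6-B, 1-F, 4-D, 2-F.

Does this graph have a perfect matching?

Yes

One maximum matching: 1-D, 2-E, 3-A, 4-F, 5-C, 6-B.
Every left vertex is matched, so this is a perfect matching.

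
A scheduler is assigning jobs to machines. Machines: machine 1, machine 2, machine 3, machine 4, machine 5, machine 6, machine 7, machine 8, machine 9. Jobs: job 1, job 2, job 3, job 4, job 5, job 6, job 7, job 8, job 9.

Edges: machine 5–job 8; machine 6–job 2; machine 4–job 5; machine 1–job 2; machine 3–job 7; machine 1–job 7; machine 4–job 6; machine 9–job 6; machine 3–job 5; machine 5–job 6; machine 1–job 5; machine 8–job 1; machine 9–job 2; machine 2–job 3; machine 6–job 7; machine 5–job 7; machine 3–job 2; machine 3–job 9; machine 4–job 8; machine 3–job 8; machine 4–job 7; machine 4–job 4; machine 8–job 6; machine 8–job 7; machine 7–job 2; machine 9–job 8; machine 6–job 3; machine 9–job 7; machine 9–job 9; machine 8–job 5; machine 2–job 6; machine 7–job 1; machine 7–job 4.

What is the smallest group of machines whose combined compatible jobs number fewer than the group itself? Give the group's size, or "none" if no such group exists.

none

A matching saturating every machine exists, for instance machine 1→job 2, machine 2→job 6, machine 3→job 5, machine 4→job 7, machine 5→job 8, machine 6→job 3, machine 7→job 4, machine 8→job 1, machine 9→job 9.
By Hall's marriage theorem, this means |N(S)| ≥ |S| for every subset S, so no violating subset exists.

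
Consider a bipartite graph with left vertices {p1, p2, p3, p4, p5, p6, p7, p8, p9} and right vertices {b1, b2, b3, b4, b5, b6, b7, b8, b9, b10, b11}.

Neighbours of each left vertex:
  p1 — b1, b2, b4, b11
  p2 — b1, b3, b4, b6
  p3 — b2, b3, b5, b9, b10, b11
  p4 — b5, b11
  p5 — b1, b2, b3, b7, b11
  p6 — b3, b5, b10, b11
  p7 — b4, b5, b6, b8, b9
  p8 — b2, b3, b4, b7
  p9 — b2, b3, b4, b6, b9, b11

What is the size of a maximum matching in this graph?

For example, pair p1–b2, p2–b4, p3–b10, p4–b5, p5–b1, p6–b3, p7–b6, p8–b7, p9–b11.
All 9 left vertices are matched, so no larger matching exists.

9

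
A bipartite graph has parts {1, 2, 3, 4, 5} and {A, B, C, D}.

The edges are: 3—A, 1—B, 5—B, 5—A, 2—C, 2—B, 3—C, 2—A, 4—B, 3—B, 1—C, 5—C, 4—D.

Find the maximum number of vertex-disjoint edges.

For example, pair 1-C, 2-A, 3-B, 4-D.
The set {1, 2, 3, 5} has only 3 neighbours ({A, B, C}), so by Hall's theorem at most 4 of the 5 left vertices can be matched.

4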